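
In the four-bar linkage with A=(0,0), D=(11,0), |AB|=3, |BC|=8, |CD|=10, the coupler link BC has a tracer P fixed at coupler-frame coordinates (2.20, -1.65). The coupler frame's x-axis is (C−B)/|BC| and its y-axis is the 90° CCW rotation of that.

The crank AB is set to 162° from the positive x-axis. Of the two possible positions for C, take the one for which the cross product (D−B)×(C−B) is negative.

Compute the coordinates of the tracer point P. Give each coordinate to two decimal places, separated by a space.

-2.65 -1.82

A=(0,0), D=(11.00,0)
B = A + 3.00·(cos162°, sin162°) = (-2.8532, 0.9271)
|BD| = 13.8842
circle(B,8.00) ∩ circle(D,10.00): a=5.6456, h=5.6681
  candidates: C₊=(3.1583,6.2055) cross=78.696; C₋=(2.4014,-5.1053) cross=-78.696
  mode - wants cross < 0 → take C=(2.4014,-5.1053) (cross=-78.696)
ex = (C−B)/|BC| = (0.6568,-0.7540); ey = (0.7540,0.6568)
P = B + 2.20·ex + -1.65·ey = (-2.6523,-1.8156)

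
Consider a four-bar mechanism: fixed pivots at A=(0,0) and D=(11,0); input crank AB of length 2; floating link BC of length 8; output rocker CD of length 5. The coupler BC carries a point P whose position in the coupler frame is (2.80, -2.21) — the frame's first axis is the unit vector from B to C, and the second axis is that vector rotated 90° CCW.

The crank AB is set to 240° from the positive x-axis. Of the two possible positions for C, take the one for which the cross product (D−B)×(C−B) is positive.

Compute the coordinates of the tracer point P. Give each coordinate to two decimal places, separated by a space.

A=(0,0), D=(11.00,0)
B = A + 2.00·(cos240°, sin240°) = (-1.0000, -1.7321)
|BD| = 12.1244
circle(B,8.00) ∩ circle(D,5.00): a=7.6705, h=2.2723
  candidates: C₊=(6.2672,1.6127) cross=27.550; C₋=(6.9164,-2.8852) cross=-27.550
  mode + wants cross > 0 → take C=(6.2672,1.6127) (cross=27.550)
ex = (C−B)/|BC| = (0.9084,0.4181); ey = (-0.4181,0.9084)
P = B + 2.80·ex + -2.21·ey = (2.4675,-2.5690)

2.47 -2.57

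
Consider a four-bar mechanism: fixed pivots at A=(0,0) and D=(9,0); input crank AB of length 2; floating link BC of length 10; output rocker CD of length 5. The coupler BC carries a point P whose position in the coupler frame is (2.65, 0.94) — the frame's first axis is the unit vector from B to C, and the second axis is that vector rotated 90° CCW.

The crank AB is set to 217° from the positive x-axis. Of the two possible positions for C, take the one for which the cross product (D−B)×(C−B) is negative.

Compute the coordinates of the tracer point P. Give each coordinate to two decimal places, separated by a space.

A=(0,0), D=(9.00,0)
B = A + 2.00·(cos217°, sin217°) = (-1.5973, -1.2036)
|BD| = 10.6654
circle(B,10.00) ∩ circle(D,5.00): a=8.8487, h=4.6583
  candidates: C₊=(6.6692,4.4235) cross=49.683; C₋=(7.7206,-4.8336) cross=-49.683
  mode - wants cross < 0 → take C=(7.7206,-4.8336) (cross=-49.683)
ex = (C−B)/|BC| = (0.9318,-0.3630); ey = (0.3630,0.9318)
P = B + 2.65·ex + 0.94·ey = (1.2132,-1.2897)

1.21 -1.29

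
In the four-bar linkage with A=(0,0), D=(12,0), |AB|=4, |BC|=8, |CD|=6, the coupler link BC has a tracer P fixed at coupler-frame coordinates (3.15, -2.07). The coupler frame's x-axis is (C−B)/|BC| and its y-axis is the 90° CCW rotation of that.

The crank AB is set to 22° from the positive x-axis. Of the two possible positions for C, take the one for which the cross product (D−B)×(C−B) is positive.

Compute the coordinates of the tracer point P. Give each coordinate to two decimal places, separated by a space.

7.48 1.45

A=(0,0), D=(12.00,0)
B = A + 4.00·(cos22°, sin22°) = (3.7087, 1.4984)
|BD| = 8.4256
circle(B,8.00) ∩ circle(D,6.00): a=5.8744, h=5.4306
  candidates: C₊=(10.4553,5.7977) cross=45.756; C₋=(8.5237,-4.8903) cross=-45.756
  mode + wants cross > 0 → take C=(10.4553,5.7977) (cross=45.756)
ex = (C−B)/|BC| = (0.8433,0.5374); ey = (-0.5374,0.8433)
P = B + 3.15·ex + -2.07·ey = (7.4776,1.4456)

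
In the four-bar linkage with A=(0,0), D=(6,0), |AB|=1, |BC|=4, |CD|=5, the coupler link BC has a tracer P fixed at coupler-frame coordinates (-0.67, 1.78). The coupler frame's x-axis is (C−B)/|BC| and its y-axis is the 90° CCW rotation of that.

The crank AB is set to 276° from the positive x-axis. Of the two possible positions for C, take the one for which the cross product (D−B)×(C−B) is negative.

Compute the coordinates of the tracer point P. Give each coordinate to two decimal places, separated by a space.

0.93 0.72

A=(0,0), D=(6.00,0)
B = A + 1.00·(cos276°, sin276°) = (0.1045, -0.9945)
|BD| = 5.9788
circle(B,4.00) ∩ circle(D,5.00): a=2.2367, h=3.3162
  candidates: C₊=(1.7585,2.6475) cross=19.827; C₋=(2.8617,-3.8924) cross=-19.827
  mode - wants cross < 0 → take C=(2.8617,-3.8924) (cross=-19.827)
ex = (C−B)/|BC| = (0.6893,-0.7245); ey = (0.7245,0.6893)
P = B + -0.67·ex + 1.78·ey = (0.9323,0.7178)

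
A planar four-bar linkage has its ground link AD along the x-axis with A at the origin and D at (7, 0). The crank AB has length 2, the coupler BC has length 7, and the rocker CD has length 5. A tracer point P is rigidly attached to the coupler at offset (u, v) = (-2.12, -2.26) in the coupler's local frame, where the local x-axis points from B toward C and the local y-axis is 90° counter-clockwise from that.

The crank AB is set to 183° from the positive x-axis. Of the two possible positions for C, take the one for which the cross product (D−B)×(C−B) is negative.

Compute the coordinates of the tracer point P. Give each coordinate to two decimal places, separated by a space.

A=(0,0), D=(7.00,0)
B = A + 2.00·(cos183°, sin183°) = (-1.9973, -0.1047)
|BD| = 8.9979
circle(B,7.00) ∩ circle(D,5.00): a=5.8326, h=3.8705
  candidates: C₊=(3.7899,3.8334) cross=34.826; C₋=(3.8800,-3.9071) cross=-34.826
  mode - wants cross < 0 → take C=(3.8800,-3.9071) (cross=-34.826)
ex = (C−B)/|BC| = (0.8396,-0.5432); ey = (0.5432,0.8396)
P = B + -2.12·ex + -2.26·ey = (-5.0049,-0.8506)

-5.00 -0.85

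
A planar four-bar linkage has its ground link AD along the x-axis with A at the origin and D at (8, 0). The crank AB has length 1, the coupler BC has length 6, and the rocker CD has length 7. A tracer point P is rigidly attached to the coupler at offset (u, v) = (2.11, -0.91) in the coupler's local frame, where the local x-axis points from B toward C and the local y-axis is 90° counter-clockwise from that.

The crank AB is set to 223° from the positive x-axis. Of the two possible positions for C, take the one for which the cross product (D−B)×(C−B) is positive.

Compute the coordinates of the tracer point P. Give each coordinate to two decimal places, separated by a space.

1.18 0.60

A=(0,0), D=(8.00,0)
B = A + 1.00·(cos223°, sin223°) = (-0.7314, -0.6820)
|BD| = 8.7579
circle(B,6.00) ∩ circle(D,7.00): a=3.6368, h=4.7722
  candidates: C₊=(2.5228,4.3589) cross=41.795; C₋=(3.2660,-5.1565) cross=-41.795
  mode + wants cross > 0 → take C=(2.5228,4.3589) (cross=41.795)
ex = (C−B)/|BC| = (0.5424,0.8401); ey = (-0.8401,0.5424)
P = B + 2.11·ex + -0.91·ey = (1.1776,0.5972)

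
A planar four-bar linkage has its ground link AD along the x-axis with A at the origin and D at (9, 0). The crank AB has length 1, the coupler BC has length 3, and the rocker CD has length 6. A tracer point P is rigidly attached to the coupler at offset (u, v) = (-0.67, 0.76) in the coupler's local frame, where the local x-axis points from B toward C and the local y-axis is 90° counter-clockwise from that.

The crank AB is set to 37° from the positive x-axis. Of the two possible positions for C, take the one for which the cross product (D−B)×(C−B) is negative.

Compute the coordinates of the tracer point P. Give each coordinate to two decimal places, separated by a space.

0.75 1.61

A=(0,0), D=(9.00,0)
B = A + 1.00·(cos37°, sin37°) = (0.7986, 0.6018)
|BD| = 8.2234
circle(B,3.00) ∩ circle(D,6.00): a=2.4701, h=1.7026
  candidates: C₊=(3.3867,2.1191) cross=14.001; C₋=(3.1375,-1.2770) cross=-14.001
  mode - wants cross < 0 → take C=(3.1375,-1.2770) (cross=-14.001)
ex = (C−B)/|BC| = (0.7796,-0.6263); ey = (0.6263,0.7796)
P = B + -0.67·ex + 0.76·ey = (0.7523,1.6139)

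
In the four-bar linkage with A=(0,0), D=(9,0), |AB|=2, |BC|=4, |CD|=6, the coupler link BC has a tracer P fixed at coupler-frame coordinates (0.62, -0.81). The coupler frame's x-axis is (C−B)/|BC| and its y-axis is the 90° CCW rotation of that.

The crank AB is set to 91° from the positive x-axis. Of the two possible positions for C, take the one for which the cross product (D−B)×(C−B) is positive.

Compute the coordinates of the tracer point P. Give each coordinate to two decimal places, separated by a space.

0.77 1.38

A=(0,0), D=(9.00,0)
B = A + 2.00·(cos91°, sin91°) = (-0.0349, 1.9997)
|BD| = 9.2536
circle(B,4.00) ∩ circle(D,6.00): a=3.5461, h=1.8507
  candidates: C₊=(3.8274,3.0403) cross=17.126; C₋=(3.0275,-0.5736) cross=-17.126
  mode + wants cross > 0 → take C=(3.8274,3.0403) (cross=17.126)
ex = (C−B)/|BC| = (0.9656,0.2602); ey = (-0.2602,0.9656)
P = B + 0.62·ex + -0.81·ey = (0.7745,1.3789)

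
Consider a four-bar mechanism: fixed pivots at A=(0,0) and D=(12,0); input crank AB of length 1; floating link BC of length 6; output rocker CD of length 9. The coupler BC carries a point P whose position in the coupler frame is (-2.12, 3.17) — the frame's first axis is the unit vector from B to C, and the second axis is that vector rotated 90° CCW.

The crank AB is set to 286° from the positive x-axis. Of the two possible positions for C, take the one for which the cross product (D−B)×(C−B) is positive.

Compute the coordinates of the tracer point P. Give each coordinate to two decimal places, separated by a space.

A=(0,0), D=(12.00,0)
B = A + 1.00·(cos286°, sin286°) = (0.2756, -0.9613)
|BD| = 11.7637
circle(B,6.00) ∩ circle(D,9.00): a=3.9692, h=4.4995
  candidates: C₊=(3.8639,3.8475) cross=52.931; C₋=(4.5992,-5.1214) cross=-52.931
  mode + wants cross > 0 → take C=(3.8639,3.8475) (cross=52.931)
ex = (C−B)/|BC| = (0.5980,0.8015); ey = (-0.8015,0.5980)
P = B + -2.12·ex + 3.17·ey = (-3.5329,-0.7646)

-3.53 -0.76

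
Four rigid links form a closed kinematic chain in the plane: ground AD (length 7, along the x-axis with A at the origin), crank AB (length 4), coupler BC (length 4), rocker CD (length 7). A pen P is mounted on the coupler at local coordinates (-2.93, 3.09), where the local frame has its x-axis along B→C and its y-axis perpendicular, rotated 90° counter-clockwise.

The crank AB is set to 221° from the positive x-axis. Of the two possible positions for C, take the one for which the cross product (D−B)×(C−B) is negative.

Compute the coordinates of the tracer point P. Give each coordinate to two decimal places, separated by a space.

A=(0,0), D=(7.00,0)
B = A + 4.00·(cos221°, sin221°) = (-3.0188, -2.6242)
|BD| = 10.3568
circle(B,4.00) ∩ circle(D,7.00): a=3.5853, h=1.7737
  candidates: C₊=(-0.0000,0.0000) cross=18.370; C₋=(0.8988,-3.4316) cross=-18.370
  mode - wants cross < 0 → take C=(0.8988,-3.4316) (cross=-18.370)
ex = (C−B)/|BC| = (0.9794,-0.2018); ey = (0.2018,0.9794)
P = B + -2.93·ex + 3.09·ey = (-5.2649,0.9936)

-5.26 0.99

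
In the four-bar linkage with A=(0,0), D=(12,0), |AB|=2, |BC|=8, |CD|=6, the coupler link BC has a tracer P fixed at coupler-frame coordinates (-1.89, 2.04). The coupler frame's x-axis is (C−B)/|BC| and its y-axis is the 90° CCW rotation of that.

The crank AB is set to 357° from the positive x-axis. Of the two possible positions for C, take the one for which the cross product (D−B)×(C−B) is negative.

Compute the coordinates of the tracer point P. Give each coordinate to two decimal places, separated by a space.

A=(0,0), D=(12.00,0)
B = A + 2.00·(cos357°, sin357°) = (1.9973, -0.1047)
|BD| = 10.0033
circle(B,8.00) ∩ circle(D,6.00): a=6.4012, h=4.7984
  candidates: C₊=(8.3479,4.7605) cross=48.000; C₋=(8.4483,-4.8358) cross=-48.000
  mode - wants cross < 0 → take C=(8.4483,-4.8358) (cross=-48.000)
ex = (C−B)/|BC| = (0.8064,-0.5914); ey = (0.5914,0.8064)
P = B + -1.89·ex + 2.04·ey = (1.6797,2.6581)

1.68 2.66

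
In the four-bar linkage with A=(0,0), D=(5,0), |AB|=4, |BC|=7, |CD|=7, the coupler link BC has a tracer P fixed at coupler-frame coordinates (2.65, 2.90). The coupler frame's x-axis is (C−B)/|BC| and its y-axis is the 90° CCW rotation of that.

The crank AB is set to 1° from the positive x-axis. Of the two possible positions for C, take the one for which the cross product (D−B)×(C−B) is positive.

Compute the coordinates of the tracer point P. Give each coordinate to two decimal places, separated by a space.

A=(0,0), D=(5.00,0)
B = A + 4.00·(cos1°, sin1°) = (3.9994, 0.0698)
|BD| = 1.0030
circle(B,7.00) ∩ circle(D,7.00): a=0.5015, h=6.9820
  candidates: C₊=(4.9856,7.0000) cross=7.003; C₋=(4.0138,-6.9302) cross=-7.003
  mode + wants cross > 0 → take C=(4.9856,7.0000) (cross=7.003)
ex = (C−B)/|BC| = (0.1409,0.9900); ey = (-0.9900,0.1409)
P = B + 2.65·ex + 2.90·ey = (1.5017,3.1020)

1.50 3.10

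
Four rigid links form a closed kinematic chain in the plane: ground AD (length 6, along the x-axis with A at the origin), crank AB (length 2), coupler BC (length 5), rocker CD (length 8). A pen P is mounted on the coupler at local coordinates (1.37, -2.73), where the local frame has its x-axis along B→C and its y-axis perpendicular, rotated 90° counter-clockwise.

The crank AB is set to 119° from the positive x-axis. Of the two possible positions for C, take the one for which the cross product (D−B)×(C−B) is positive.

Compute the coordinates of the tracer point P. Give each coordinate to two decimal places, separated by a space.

2.08 1.88

A=(0,0), D=(6.00,0)
B = A + 2.00·(cos119°, sin119°) = (-0.9696, 1.7492)
|BD| = 7.1858
circle(B,5.00) ∩ circle(D,8.00): a=0.8792, h=4.9221
  candidates: C₊=(1.0813,6.3092) cross=35.369; C₋=(-1.3151,-3.2388) cross=-35.369
  mode + wants cross > 0 → take C=(1.0813,6.3092) (cross=35.369)
ex = (C−B)/|BC| = (0.4102,0.9120); ey = (-0.9120,0.4102)
P = B + 1.37·ex + -2.73·ey = (2.0821,1.8789)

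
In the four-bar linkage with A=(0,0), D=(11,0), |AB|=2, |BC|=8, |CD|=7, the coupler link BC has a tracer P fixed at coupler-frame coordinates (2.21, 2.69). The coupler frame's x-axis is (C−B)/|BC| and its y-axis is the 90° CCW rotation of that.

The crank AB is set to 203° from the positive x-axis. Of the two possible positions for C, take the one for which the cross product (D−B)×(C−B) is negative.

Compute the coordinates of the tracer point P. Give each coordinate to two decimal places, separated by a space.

A=(0,0), D=(11.00,0)
B = A + 2.00·(cos203°, sin203°) = (-1.8410, -0.7815)
|BD| = 12.8648
circle(B,8.00) ∩ circle(D,7.00): a=7.0154, h=3.8451
  candidates: C₊=(4.9278,3.4827) cross=49.466; C₋=(5.3950,-4.1933) cross=-49.466
  mode - wants cross < 0 → take C=(5.3950,-4.1933) (cross=-49.466)
ex = (C−B)/|BC| = (0.9045,-0.4265); ey = (0.4265,0.9045)
P = B + 2.21·ex + 2.69·ey = (1.3052,0.7091)

1.31 0.71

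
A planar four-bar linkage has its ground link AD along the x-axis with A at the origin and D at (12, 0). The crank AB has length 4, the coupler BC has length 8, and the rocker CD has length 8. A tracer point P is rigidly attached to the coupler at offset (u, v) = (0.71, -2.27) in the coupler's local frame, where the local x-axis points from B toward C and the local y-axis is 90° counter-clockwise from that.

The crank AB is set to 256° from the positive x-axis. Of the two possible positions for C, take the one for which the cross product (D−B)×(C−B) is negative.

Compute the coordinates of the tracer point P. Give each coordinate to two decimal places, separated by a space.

-0.89 -6.26

A=(0,0), D=(12.00,0)
B = A + 4.00·(cos256°, sin256°) = (-0.9677, -3.8812)
|BD| = 13.5360
circle(B,8.00) ∩ circle(D,8.00): a=6.7680, h=4.2654
  candidates: C₊=(4.2931,2.1457) cross=57.737; C₋=(6.7392,-6.0269) cross=-57.737
  mode - wants cross < 0 → take C=(6.7392,-6.0269) (cross=-57.737)
ex = (C−B)/|BC| = (0.9634,-0.2682); ey = (0.2682,0.9634)
P = B + 0.71·ex + -2.27·ey = (-0.8926,-6.2584)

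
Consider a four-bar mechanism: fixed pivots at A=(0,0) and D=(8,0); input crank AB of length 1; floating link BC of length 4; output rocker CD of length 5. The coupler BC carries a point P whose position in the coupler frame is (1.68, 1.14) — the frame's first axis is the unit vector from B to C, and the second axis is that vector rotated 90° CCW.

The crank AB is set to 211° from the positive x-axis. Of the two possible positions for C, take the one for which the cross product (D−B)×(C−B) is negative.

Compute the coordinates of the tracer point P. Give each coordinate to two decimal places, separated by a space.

A=(0,0), D=(8.00,0)
B = A + 1.00·(cos211°, sin211°) = (-0.8572, -0.5150)
|BD| = 8.8721
circle(B,4.00) ∩ circle(D,5.00): a=3.9289, h=0.7510
  candidates: C₊=(3.0215,0.4628) cross=6.663; C₋=(3.1087,-1.0367) cross=-6.663
  mode - wants cross < 0 → take C=(3.1087,-1.0367) (cross=-6.663)
ex = (C−B)/|BC| = (0.9915,-0.1304); ey = (0.1304,0.9915)
P = B + 1.68·ex + 1.14·ey = (0.9572,0.3961)

0.96 0.40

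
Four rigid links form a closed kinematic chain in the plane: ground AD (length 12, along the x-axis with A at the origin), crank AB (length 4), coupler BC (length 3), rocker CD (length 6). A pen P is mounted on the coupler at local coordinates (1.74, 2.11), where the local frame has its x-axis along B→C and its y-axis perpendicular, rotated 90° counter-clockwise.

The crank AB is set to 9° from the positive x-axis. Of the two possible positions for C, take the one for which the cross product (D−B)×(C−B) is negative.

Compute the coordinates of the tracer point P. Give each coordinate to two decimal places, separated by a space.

6.66 1.01

A=(0,0), D=(12.00,0)
B = A + 4.00·(cos9°, sin9°) = (3.9508, 0.6257)
|BD| = 8.0735
circle(B,3.00) ∩ circle(D,6.00): a=2.3646, h=1.8462
  candidates: C₊=(6.4514,2.2831) cross=14.905; C₋=(6.1652,-1.3982) cross=-14.905
  mode - wants cross < 0 → take C=(6.1652,-1.3982) (cross=-14.905)
ex = (C−B)/|BC| = (0.7381,-0.6746); ey = (0.6746,0.7381)
P = B + 1.74·ex + 2.11·ey = (6.6586,1.0093)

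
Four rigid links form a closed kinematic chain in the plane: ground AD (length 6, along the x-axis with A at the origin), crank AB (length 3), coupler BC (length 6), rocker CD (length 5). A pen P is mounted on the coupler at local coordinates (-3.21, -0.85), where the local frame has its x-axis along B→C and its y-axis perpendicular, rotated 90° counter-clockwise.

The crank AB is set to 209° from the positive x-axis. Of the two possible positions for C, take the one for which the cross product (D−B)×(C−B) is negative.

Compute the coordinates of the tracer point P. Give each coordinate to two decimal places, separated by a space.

A=(0,0), D=(6.00,0)
B = A + 3.00·(cos209°, sin209°) = (-2.6239, -1.4544)
|BD| = 8.7456
circle(B,6.00) ∩ circle(D,5.00): a=5.0017, h=3.3140
  candidates: C₊=(1.7571,2.6453) cross=28.984; C₋=(2.8593,-3.8905) cross=-28.984
  mode - wants cross < 0 → take C=(2.8593,-3.8905) (cross=-28.984)
ex = (C−B)/|BC| = (0.9139,-0.4060); ey = (0.4060,0.9139)
P = B + -3.21·ex + -0.85·ey = (-5.9025,-0.9279)

-5.90 -0.93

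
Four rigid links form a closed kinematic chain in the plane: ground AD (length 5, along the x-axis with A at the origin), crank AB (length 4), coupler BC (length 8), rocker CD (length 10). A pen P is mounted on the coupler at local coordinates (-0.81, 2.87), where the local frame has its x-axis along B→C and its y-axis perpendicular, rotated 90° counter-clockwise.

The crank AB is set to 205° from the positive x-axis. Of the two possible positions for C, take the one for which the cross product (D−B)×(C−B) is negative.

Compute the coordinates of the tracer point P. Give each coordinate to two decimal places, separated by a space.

-1.48 0.38

A=(0,0), D=(5.00,0)
B = A + 4.00·(cos205°, sin205°) = (-3.6252, -1.6905)
|BD| = 8.7893
circle(B,8.00) ∩ circle(D,10.00): a=2.3467, h=7.6481
  candidates: C₊=(-2.7933,6.2662) cross=67.221; C₋=(0.1487,-8.7444) cross=-67.221
  mode - wants cross < 0 → take C=(0.1487,-8.7444) (cross=-67.221)
ex = (C−B)/|BC| = (0.4717,-0.8817); ey = (0.8817,0.4717)
P = B + -0.81·ex + 2.87·ey = (-1.4767,0.3776)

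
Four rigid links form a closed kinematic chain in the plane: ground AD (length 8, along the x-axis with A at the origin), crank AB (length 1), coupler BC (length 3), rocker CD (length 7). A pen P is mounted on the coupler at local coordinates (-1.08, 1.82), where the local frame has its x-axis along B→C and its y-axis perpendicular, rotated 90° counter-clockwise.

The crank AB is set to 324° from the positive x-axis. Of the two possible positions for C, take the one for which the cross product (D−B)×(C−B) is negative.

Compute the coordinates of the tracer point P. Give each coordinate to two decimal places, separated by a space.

A=(0,0), D=(8.00,0)
B = A + 1.00·(cos324°, sin324°) = (0.8090, -0.5878)
|BD| = 7.2150
circle(B,3.00) ∩ circle(D,7.00): a=0.8355, h=2.8813
  candidates: C₊=(1.4070,2.3520) cross=20.789; C₋=(1.8764,-3.3915) cross=-20.789
  mode - wants cross < 0 → take C=(1.8764,-3.3915) (cross=-20.789)
ex = (C−B)/|BC| = (0.3558,-0.9346); ey = (0.9346,0.3558)
P = B + -1.08·ex + 1.82·ey = (2.1256,1.0691)

2.13 1.07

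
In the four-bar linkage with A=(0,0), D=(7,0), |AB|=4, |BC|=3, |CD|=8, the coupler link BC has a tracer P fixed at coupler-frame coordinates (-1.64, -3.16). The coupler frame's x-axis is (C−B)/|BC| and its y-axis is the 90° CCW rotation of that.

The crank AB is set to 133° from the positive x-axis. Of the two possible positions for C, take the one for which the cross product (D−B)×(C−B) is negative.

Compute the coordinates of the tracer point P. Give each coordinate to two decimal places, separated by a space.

-6.25 2.42

A=(0,0), D=(7.00,0)
B = A + 4.00·(cos133°, sin133°) = (-2.7280, 2.9254)
|BD| = 10.1583
circle(B,3.00) ∩ circle(D,8.00): a=2.3720, h=1.8367
  candidates: C₊=(0.0725,4.0012) cross=18.658; C₋=(-0.9854,0.4834) cross=-18.658
  mode - wants cross < 0 → take C=(-0.9854,0.4834) (cross=-18.658)
ex = (C−B)/|BC| = (0.5809,-0.8140); ey = (0.8140,0.5809)
P = B + -1.64·ex + -3.16·ey = (-6.2528,2.4248)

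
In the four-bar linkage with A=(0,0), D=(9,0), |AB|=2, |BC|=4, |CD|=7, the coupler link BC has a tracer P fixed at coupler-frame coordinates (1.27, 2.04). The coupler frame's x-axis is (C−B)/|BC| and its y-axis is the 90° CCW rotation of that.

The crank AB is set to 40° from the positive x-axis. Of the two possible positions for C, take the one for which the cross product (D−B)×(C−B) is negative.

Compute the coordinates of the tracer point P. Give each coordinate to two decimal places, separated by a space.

A=(0,0), D=(9.00,0)
B = A + 2.00·(cos40°, sin40°) = (1.5321, 1.2856)
|BD| = 7.5778
circle(B,4.00) ∩ circle(D,7.00): a=1.6115, h=3.6610
  candidates: C₊=(3.7413,4.6202) cross=27.742; C₋=(2.4991,-2.5958) cross=-27.742
  mode - wants cross < 0 → take C=(2.4991,-2.5958) (cross=-27.742)
ex = (C−B)/|BC| = (0.2417,-0.9703); ey = (0.9703,0.2417)
P = B + 1.27·ex + 2.04·ey = (3.8186,0.5464)

3.82 0.55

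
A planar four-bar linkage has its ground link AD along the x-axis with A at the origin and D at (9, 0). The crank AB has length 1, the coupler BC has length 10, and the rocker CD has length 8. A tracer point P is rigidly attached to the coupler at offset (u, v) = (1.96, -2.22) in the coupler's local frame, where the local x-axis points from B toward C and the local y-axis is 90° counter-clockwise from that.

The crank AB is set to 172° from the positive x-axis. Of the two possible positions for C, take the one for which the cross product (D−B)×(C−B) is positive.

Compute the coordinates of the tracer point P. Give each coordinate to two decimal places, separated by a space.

A=(0,0), D=(9.00,0)
B = A + 1.00·(cos172°, sin172°) = (-0.9903, 0.1392)
|BD| = 9.9912
circle(B,10.00) ∩ circle(D,8.00): a=6.7972, h=7.3347
  candidates: C₊=(5.9084,7.3785) cross=73.283; C₋=(5.7041,-7.2895) cross=-73.283
  mode + wants cross > 0 → take C=(5.9084,7.3785) (cross=73.283)
ex = (C−B)/|BC| = (0.6899,0.7239); ey = (-0.7239,0.6899)
P = B + 1.96·ex + -2.22·ey = (1.9690,0.0266)

1.97 0.03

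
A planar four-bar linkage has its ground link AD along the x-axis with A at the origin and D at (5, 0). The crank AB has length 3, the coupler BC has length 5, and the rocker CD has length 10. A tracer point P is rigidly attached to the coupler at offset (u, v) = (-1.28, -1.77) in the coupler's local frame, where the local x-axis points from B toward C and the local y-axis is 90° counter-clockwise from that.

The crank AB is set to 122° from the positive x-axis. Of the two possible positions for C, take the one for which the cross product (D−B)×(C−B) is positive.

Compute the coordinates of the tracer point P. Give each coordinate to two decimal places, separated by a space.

0.17 1.26

A=(0,0), D=(5.00,0)
B = A + 3.00·(cos122°, sin122°) = (-1.5898, 2.5441)
|BD| = 7.0638
circle(B,5.00) ∩ circle(D,10.00): a=-1.7768, h=4.6736
  candidates: C₊=(-1.5641,7.5441) cross=33.014; C₋=(-4.9306,-1.1759) cross=-33.014
  mode + wants cross > 0 → take C=(-1.5641,7.5441) (cross=33.014)
ex = (C−B)/|BC| = (0.0051,1.0000); ey = (-1.0000,0.0051)
P = B + -1.28·ex + -1.77·ey = (0.1736,1.2551)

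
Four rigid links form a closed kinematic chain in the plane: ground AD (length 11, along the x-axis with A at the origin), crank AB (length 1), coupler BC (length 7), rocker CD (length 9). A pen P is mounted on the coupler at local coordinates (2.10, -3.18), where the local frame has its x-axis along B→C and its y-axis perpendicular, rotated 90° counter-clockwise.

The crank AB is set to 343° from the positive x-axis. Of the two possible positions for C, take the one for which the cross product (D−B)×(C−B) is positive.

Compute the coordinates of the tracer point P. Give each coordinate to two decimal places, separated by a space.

A=(0,0), D=(11.00,0)
B = A + 1.00·(cos343°, sin343°) = (0.9563, -0.2924)
|BD| = 10.0479
circle(B,7.00) ∩ circle(D,9.00): a=3.4316, h=6.1012
  candidates: C₊=(4.2089,5.9060) cross=61.304; C₋=(4.5640,-6.2911) cross=-61.304
  mode + wants cross > 0 → take C=(4.2089,5.9060) (cross=61.304)
ex = (C−B)/|BC| = (0.4647,0.8855); ey = (-0.8855,0.4647)
P = B + 2.10·ex + -3.18·ey = (4.7479,0.0895)

4.75 0.09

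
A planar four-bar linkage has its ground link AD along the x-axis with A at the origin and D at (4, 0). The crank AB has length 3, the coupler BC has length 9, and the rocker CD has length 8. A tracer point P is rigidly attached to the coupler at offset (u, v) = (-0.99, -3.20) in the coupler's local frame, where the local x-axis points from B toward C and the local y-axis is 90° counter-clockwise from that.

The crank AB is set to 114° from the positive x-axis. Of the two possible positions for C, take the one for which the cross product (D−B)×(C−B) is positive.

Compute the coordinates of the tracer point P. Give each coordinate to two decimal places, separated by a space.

-0.30 -0.48

A=(0,0), D=(4.00,0)
B = A + 3.00·(cos114°, sin114°) = (-1.2202, 2.7406)
|BD| = 5.8959
circle(B,9.00) ∩ circle(D,8.00): a=4.3896, h=7.8569
  candidates: C₊=(6.3185,7.6567) cross=46.324; C₋=(-0.9858,-6.2563) cross=-46.324
  mode + wants cross > 0 → take C=(6.3185,7.6567) (cross=46.324)
ex = (C−B)/|BC| = (0.8376,0.5462); ey = (-0.5462,0.8376)
P = B + -0.99·ex + -3.20·ey = (-0.3016,-0.4806)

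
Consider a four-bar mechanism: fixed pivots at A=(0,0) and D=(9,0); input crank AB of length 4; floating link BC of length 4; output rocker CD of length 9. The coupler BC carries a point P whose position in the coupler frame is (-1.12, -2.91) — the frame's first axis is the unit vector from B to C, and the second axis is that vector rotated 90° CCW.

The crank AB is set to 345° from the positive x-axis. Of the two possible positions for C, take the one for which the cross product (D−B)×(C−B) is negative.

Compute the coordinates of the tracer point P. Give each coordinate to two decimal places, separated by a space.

A=(0,0), D=(9.00,0)
B = A + 4.00·(cos345°, sin345°) = (3.8637, -1.0353)
|BD| = 5.2396
circle(B,4.00) ∩ circle(D,9.00): a=-3.5830, h=1.7783
  candidates: C₊=(0.0000,0.0000) cross=9.317; C₋=(0.7027,-3.4865) cross=-9.317
  mode - wants cross < 0 → take C=(0.7027,-3.4865) (cross=-9.317)
ex = (C−B)/|BC| = (-0.7902,-0.6128); ey = (0.6128,-0.7902)
P = B + -1.12·ex + -2.91·ey = (2.9655,1.9507)

2.97 1.95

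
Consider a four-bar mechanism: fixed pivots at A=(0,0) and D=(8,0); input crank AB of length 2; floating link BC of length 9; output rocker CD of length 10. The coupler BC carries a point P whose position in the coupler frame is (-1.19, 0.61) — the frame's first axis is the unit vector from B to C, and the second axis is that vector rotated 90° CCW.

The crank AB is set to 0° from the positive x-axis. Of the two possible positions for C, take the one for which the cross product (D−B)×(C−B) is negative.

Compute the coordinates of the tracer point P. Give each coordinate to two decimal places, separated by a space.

2.42 1.27

A=(0,0), D=(8.00,0)
B = A + 2.00·(cos0°, sin0°) = (2.0000, 0.0000)
|BD| = 6.0000
circle(B,9.00) ∩ circle(D,10.00): a=1.4167, h=8.8878
  candidates: C₊=(3.4167,8.8878) cross=53.327; C₋=(3.4167,-8.8878) cross=-53.327
  mode - wants cross < 0 → take C=(3.4167,-8.8878) (cross=-53.327)
ex = (C−B)/|BC| = (0.1574,-0.9875); ey = (0.9875,0.1574)
P = B + -1.19·ex + 0.61·ey = (2.4151,1.2712)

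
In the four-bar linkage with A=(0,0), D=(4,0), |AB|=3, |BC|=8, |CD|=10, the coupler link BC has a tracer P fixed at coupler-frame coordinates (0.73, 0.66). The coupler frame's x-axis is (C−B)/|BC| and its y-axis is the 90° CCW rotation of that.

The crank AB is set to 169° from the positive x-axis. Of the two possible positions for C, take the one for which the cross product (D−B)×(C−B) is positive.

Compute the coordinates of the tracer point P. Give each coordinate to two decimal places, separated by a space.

A=(0,0), D=(4.00,0)
B = A + 3.00·(cos169°, sin169°) = (-2.9449, 0.5724)
|BD| = 6.9684
circle(B,8.00) ∩ circle(D,10.00): a=0.9011, h=7.9491
  candidates: C₊=(-1.3938,8.4206) cross=55.393; C₋=(-2.6998,-7.4238) cross=-55.393
  mode + wants cross > 0 → take C=(-1.3938,8.4206) (cross=55.393)
ex = (C−B)/|BC| = (0.1939,0.9810); ey = (-0.9810,0.1939)
P = B + 0.73·ex + 0.66·ey = (-3.4508,1.4165)

-3.45 1.42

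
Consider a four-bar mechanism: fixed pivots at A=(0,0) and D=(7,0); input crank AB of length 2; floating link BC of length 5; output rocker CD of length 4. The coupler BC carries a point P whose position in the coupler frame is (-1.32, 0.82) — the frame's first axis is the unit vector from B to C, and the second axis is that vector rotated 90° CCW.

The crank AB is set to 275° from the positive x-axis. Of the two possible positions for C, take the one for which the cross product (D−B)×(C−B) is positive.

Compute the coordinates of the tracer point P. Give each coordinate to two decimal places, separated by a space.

-1.31 -2.46

A=(0,0), D=(7.00,0)
B = A + 2.00·(cos275°, sin275°) = (0.1743, -1.9924)
|BD| = 7.1105
circle(B,5.00) ∩ circle(D,4.00): a=4.1881, h=2.7312
  candidates: C₊=(3.4294,1.8029) cross=19.420; C₋=(4.9600,-3.4407) cross=-19.420
  mode + wants cross > 0 → take C=(3.4294,1.8029) (cross=19.420)
ex = (C−B)/|BC| = (0.6510,0.7591); ey = (-0.7591,0.6510)
P = B + -1.32·ex + 0.82·ey = (-1.3075,-2.4605)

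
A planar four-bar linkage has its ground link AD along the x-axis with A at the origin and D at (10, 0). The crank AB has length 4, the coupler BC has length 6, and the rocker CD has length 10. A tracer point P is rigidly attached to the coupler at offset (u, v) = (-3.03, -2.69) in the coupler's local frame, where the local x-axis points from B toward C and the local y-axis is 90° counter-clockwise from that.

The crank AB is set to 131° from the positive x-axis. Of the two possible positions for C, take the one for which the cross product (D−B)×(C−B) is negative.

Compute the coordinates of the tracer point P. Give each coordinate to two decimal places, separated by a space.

-6.44 4.39

A=(0,0), D=(10.00,0)
B = A + 4.00·(cos131°, sin131°) = (-2.6242, 3.0188)
|BD| = 12.9802
circle(B,6.00) ∩ circle(D,10.00): a=4.0248, h=4.4498
  candidates: C₊=(2.3251,6.4106) cross=57.760; C₋=(0.2553,-2.2450) cross=-57.760
  mode - wants cross < 0 → take C=(0.2553,-2.2450) (cross=-57.760)
ex = (C−B)/|BC| = (0.4799,-0.8773); ey = (0.8773,0.4799)
P = B + -3.03·ex + -2.69·ey = (-6.4384,4.3861)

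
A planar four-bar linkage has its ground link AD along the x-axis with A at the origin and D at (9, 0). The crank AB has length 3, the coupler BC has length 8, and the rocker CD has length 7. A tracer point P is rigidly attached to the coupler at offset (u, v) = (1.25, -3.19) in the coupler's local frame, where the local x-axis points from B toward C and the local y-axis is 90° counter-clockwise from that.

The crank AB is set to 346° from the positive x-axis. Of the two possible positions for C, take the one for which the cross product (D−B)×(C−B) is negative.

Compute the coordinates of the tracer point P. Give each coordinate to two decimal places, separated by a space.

1.23 -3.71

A=(0,0), D=(9.00,0)
B = A + 3.00·(cos346°, sin346°) = (2.9109, -0.7258)
|BD| = 6.1322
circle(B,8.00) ∩ circle(D,7.00): a=4.2892, h=6.7530
  candidates: C₊=(6.3707,6.4874) cross=41.411; C₋=(7.9691,-6.9237) cross=-41.411
  mode - wants cross < 0 → take C=(7.9691,-6.9237) (cross=-41.411)
ex = (C−B)/|BC| = (0.6323,-0.7747); ey = (0.7747,0.6323)
P = B + 1.25·ex + -3.19·ey = (1.2298,-3.7112)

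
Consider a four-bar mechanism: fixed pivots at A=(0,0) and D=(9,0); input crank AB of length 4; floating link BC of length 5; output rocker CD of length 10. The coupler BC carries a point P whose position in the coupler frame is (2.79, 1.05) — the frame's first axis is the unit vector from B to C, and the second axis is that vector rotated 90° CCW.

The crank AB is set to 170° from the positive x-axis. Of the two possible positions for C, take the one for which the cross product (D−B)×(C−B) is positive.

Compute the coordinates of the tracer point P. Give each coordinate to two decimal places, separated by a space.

-2.53 3.32

A=(0,0), D=(9.00,0)
B = A + 4.00·(cos170°, sin170°) = (-3.9392, 0.6946)
|BD| = 12.9579
circle(B,5.00) ∩ circle(D,10.00): a=3.5849, h=3.4854
  candidates: C₊=(-0.1726,3.9828) cross=45.164; C₋=(-0.5463,-2.9780) cross=-45.164
  mode + wants cross > 0 → take C=(-0.1726,3.9828) (cross=45.164)
ex = (C−B)/|BC| = (0.7533,0.6577); ey = (-0.6577,0.7533)
P = B + 2.79·ex + 1.05·ey = (-2.5280,3.3204)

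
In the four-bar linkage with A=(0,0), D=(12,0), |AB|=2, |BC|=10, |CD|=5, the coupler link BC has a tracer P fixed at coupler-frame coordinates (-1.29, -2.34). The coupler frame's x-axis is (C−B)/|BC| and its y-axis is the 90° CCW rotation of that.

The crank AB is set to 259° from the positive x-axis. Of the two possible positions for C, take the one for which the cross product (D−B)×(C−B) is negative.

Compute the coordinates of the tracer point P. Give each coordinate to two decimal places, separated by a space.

A=(0,0), D=(12.00,0)
B = A + 2.00·(cos259°, sin259°) = (-0.3816, -1.9633)
|BD| = 12.5363
circle(B,10.00) ∩ circle(D,5.00): a=9.2595, h=3.7766
  candidates: C₊=(8.1722,3.2168) cross=47.344; C₋=(9.3550,-4.2431) cross=-47.344
  mode - wants cross < 0 → take C=(9.3550,-4.2431) (cross=-47.344)
ex = (C−B)/|BC| = (0.9737,-0.2280); ey = (0.2280,0.9737)
P = B + -1.29·ex + -2.34·ey = (-2.1711,-3.9475)

-2.17 -3.95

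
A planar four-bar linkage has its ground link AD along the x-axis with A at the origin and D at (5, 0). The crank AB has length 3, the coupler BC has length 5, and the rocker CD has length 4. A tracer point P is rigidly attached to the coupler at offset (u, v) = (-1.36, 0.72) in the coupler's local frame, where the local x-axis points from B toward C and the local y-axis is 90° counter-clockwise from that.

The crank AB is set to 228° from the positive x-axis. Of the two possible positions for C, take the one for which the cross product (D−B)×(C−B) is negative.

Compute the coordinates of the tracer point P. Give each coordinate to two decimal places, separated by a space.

A=(0,0), D=(5.00,0)
B = A + 3.00·(cos228°, sin228°) = (-2.0074, -2.2294)
|BD| = 7.3535
circle(B,5.00) ∩ circle(D,4.00): a=4.2887, h=2.5704
  candidates: C₊=(1.3002,1.5202) cross=18.902; C₋=(2.8588,-3.3786) cross=-18.902
  mode - wants cross < 0 → take C=(2.8588,-3.3786) (cross=-18.902)
ex = (C−B)/|BC| = (0.9732,-0.2298); ey = (0.2298,0.9732)
P = B + -1.36·ex + 0.72·ey = (-3.1655,-1.2161)

-3.17 -1.22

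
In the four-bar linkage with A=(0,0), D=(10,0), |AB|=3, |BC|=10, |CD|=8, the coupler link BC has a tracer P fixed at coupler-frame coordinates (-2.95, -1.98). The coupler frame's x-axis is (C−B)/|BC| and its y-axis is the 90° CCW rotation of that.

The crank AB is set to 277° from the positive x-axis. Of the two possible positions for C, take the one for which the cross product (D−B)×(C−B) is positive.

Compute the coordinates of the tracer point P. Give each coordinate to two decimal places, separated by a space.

0.86 -6.50

A=(0,0), D=(10.00,0)
B = A + 3.00·(cos277°, sin277°) = (0.3656, -2.9776)
|BD| = 10.0840
circle(B,10.00) ∩ circle(D,8.00): a=6.8270, h=7.3070
  candidates: C₊=(4.7306,6.0194) cross=73.684; C₋=(9.0458,-7.9429) cross=-73.684
  mode + wants cross > 0 → take C=(4.7306,6.0194) (cross=73.684)
ex = (C−B)/|BC| = (0.4365,0.8997); ey = (-0.8997,0.4365)
P = B + -2.95·ex + -1.98·ey = (0.8594,-6.4960)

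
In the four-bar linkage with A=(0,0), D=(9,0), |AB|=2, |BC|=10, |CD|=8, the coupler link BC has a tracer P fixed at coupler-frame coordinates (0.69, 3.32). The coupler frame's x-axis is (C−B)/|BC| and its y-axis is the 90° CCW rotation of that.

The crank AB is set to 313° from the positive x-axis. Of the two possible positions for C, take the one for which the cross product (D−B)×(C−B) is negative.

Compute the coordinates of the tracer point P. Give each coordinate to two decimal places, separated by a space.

4.06 0.60

A=(0,0), D=(9.00,0)
B = A + 2.00·(cos313°, sin313°) = (1.3640, -1.4627)
|BD| = 7.7748
circle(B,10.00) ∩ circle(D,8.00): a=6.2026, h=7.8440
  candidates: C₊=(5.9801,7.4081) cross=60.986; C₋=(8.9315,-7.9997) cross=-60.986
  mode - wants cross < 0 → take C=(8.9315,-7.9997) (cross=-60.986)
ex = (C−B)/|BC| = (0.7568,-0.6537); ey = (0.6537,0.7568)
P = B + 0.69·ex + 3.32·ey = (4.0564,0.5987)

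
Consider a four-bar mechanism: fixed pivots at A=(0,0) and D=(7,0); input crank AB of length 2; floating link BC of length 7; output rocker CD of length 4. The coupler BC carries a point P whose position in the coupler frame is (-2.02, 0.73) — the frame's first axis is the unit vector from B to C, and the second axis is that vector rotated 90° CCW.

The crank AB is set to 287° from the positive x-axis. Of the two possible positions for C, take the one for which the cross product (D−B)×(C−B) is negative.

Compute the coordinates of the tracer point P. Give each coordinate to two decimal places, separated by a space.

-1.13 -0.62

A=(0,0), D=(7.00,0)
B = A + 2.00·(cos287°, sin287°) = (0.5847, -1.9126)
|BD| = 6.6943
circle(B,7.00) ∩ circle(D,4.00): a=5.8119, h=3.9015
  candidates: C₊=(5.0397,3.4867) cross=26.118; C₋=(7.2691,-3.9909) cross=-26.118
  mode - wants cross < 0 → take C=(7.2691,-3.9909) (cross=-26.118)
ex = (C−B)/|BC| = (0.9549,-0.2969); ey = (0.2969,0.9549)
P = B + -2.02·ex + 0.73·ey = (-1.1274,-0.6158)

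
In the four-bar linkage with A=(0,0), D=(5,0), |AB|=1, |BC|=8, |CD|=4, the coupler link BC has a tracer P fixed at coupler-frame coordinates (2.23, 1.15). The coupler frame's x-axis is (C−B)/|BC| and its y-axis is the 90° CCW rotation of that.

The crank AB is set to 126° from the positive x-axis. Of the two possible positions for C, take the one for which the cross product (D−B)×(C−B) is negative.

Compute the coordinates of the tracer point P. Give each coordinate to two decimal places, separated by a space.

1.89 0.43

A=(0,0), D=(5.00,0)
B = A + 1.00·(cos126°, sin126°) = (-0.5878, 0.8090)
|BD| = 5.6460
circle(B,8.00) ∩ circle(D,4.00): a=7.0738, h=3.7365
  candidates: C₊=(6.9484,3.4934) cross=21.097; C₋=(5.8776,-3.9025) cross=-21.097
  mode - wants cross < 0 → take C=(5.8776,-3.9025) (cross=-21.097)
ex = (C−B)/|BC| = (0.8082,-0.5889); ey = (0.5889,0.8082)
P = B + 2.23·ex + 1.15·ey = (1.8917,0.4251)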